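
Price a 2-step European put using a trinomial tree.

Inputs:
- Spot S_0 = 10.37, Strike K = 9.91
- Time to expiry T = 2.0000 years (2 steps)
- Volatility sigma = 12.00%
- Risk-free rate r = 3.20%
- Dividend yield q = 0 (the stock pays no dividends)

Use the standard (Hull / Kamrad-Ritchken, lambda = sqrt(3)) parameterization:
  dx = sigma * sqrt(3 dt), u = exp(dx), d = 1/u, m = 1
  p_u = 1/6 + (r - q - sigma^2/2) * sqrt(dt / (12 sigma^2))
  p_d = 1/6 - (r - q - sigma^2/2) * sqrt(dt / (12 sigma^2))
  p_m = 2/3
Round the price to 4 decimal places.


dt = T/N = 1.000000; dx = sigma*sqrt(3*dt) = 0.207846
u = exp(dx) = 1.231024; d = 1/u = 0.812332
p_u = 0.226326, p_m = 0.666667, p_d = 0.107007
Discount per step: exp(-r*dt) = 0.968507
Stock lattice S(k, j) with j the centered position index:
  k=0: S(0,+0) = 10.3700
  k=1: S(1,-1) = 8.4239; S(1,+0) = 10.3700; S(1,+1) = 12.7657
  k=2: S(2,-2) = 6.8430; S(2,-1) = 8.4239; S(2,+0) = 10.3700; S(2,+1) = 12.7657; S(2,+2) = 15.7149
Terminal payoffs V(N, j) = max(K - S_T, 0):
  V(2,-2) = 3.067010; V(2,-1) = 1.486117; V(2,+0) = 0.000000; V(2,+1) = 0.000000; V(2,+2) = 0.000000
Backward induction: V(k, j) = exp(-r*dt) * [p_u * V(k+1, j+1) + p_m * V(k+1, j) + p_d * V(k+1, j-1)]
  V(1,-1) = exp(-r*dt) * [p_u*0.000000 + p_m*1.486117 + p_d*3.067010] = 1.277399
  V(1,+0) = exp(-r*dt) * [p_u*0.000000 + p_m*0.000000 + p_d*1.486117] = 0.154017
  V(1,+1) = exp(-r*dt) * [p_u*0.000000 + p_m*0.000000 + p_d*0.000000] = 0.000000
  V(0,+0) = exp(-r*dt) * [p_u*0.000000 + p_m*0.154017 + p_d*1.277399] = 0.231830

Answer: Price = V(0,0) = 0.2318


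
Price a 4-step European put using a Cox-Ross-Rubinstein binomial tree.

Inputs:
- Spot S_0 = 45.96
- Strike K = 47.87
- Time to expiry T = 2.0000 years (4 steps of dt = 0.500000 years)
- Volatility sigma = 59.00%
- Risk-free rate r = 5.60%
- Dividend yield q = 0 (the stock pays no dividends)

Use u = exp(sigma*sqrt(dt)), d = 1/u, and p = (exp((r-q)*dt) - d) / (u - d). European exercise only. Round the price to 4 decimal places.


dt = T/N = 0.500000
u = exp(sigma*sqrt(dt)) = 1.517695; d = 1/u = 0.658894
p = (exp((r-q)*dt) - d) / (u - d) = 0.430253
Discount per step: exp(-r*dt) = 0.972388
Stock lattice S(k, i) with i counting down-moves:
  k=0: S(0,0) = 45.9600
  k=1: S(1,0) = 69.7533; S(1,1) = 30.2828
  k=2: S(2,0) = 105.8642; S(2,1) = 45.9600; S(2,2) = 19.9531
  k=3: S(3,0) = 160.6697; S(3,1) = 69.7533; S(3,2) = 30.2828; S(3,3) = 13.1470
  k=4: S(4,0) = 243.8476; S(4,1) = 105.8642; S(4,2) = 45.9600; S(4,3) = 19.9531; S(4,4) = 8.6625
Terminal payoffs V(N, i) = max(K - S_T, 0):
  V(4,0) = 0.000000; V(4,1) = 0.000000; V(4,2) = 1.910000; V(4,3) = 27.916881; V(4,4) = 39.207534
Backward induction: V(k, i) = exp(-r*dt) * [p * V(k+1, i) + (1-p) * V(k+1, i+1)].
  V(3,0) = exp(-r*dt) * [p*0.000000 + (1-p)*0.000000] = 0.000000
  V(3,1) = exp(-r*dt) * [p*0.000000 + (1-p)*1.910000] = 1.058169
  V(3,2) = exp(-r*dt) * [p*1.910000 + (1-p)*27.916881] = 16.265475
  V(3,3) = exp(-r*dt) * [p*27.916881 + (1-p)*39.207534] = 33.401246
  V(2,0) = exp(-r*dt) * [p*0.000000 + (1-p)*1.058169] = 0.586242
  V(2,1) = exp(-r*dt) * [p*1.058169 + (1-p)*16.265475] = 9.454033
  V(2,2) = exp(-r*dt) * [p*16.265475 + (1-p)*33.401246] = 25.309840
  V(1,0) = exp(-r*dt) * [p*0.586242 + (1-p)*9.454033] = 5.482948
  V(1,1) = exp(-r*dt) * [p*9.454033 + (1-p)*25.309840] = 17.977353
  V(0,0) = exp(-r*dt) * [p*5.482948 + (1-p)*17.977353] = 12.253648

Answer: Price = V(0,0) = 12.2536


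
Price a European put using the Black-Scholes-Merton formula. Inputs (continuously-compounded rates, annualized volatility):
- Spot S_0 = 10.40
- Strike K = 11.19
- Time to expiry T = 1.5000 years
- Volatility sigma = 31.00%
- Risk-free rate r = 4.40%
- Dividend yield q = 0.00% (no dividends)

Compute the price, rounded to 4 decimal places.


d1 = (ln(S/K) + (r - q + 0.5*sigma^2) * T) / (sigma * sqrt(T)) = 0.17083290
d2 = d1 - sigma * sqrt(T) = -0.20883801
exp(-rT) = 0.93613086; exp(-qT) = 1.00000000
P = K * exp(-rT) * N(-d2) - S_0 * exp(-qT) * N(-d1)
N(-d1) = 0.43217758; N(-d2) = 0.58271265
P = 11.1900 * 0.93613086 * 0.58271265 - 10.4000 * 1.00000000 * 0.43217758 = 1.6094

Answer: Price = 1.6094


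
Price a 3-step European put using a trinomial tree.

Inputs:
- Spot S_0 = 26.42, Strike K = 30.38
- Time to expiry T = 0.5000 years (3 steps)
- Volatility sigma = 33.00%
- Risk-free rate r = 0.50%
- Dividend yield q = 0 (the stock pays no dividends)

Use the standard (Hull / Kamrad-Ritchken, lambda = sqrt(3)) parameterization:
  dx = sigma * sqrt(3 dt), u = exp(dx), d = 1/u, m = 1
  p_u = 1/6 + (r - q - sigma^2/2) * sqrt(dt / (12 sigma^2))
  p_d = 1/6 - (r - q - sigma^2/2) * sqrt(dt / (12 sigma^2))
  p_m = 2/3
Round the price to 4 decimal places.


dt = T/N = 0.166667; dx = sigma*sqrt(3*dt) = 0.233345
u = exp(dx) = 1.262817; d = 1/u = 0.791880
p_u = 0.149007, p_m = 0.666667, p_d = 0.184326
Discount per step: exp(-r*dt) = 0.999167
Stock lattice S(k, j) with j the centered position index:
  k=0: S(0,+0) = 26.4200
  k=1: S(1,-1) = 20.9215; S(1,+0) = 26.4200; S(1,+1) = 33.3636
  k=2: S(2,-2) = 16.5673; S(2,-1) = 20.9215; S(2,+0) = 26.4200; S(2,+1) = 33.3636; S(2,+2) = 42.1322
  k=3: S(3,-3) = 13.1193; S(3,-2) = 16.5673; S(3,-1) = 20.9215; S(3,+0) = 26.4200; S(3,+1) = 33.3636; S(3,+2) = 42.1322; S(3,+3) = 53.2052
Terminal payoffs V(N, j) = max(K - S_T, 0):
  V(3,-3) = 17.260685; V(3,-2) = 13.812701; V(3,-1) = 9.458527; V(3,+0) = 3.960000; V(3,+1) = 0.000000; V(3,+2) = 0.000000; V(3,+3) = 0.000000
Backward induction: V(k, j) = exp(-r*dt) * [p_u * V(k+1, j+1) + p_m * V(k+1, j) + p_d * V(k+1, j-1)]
  V(2,-2) = exp(-r*dt) * [p_u*9.458527 + p_m*13.812701 + p_d*17.260685] = 13.787959
  V(2,-1) = exp(-r*dt) * [p_u*3.960000 + p_m*9.458527 + p_d*13.812701] = 9.433933
  V(2,+0) = exp(-r*dt) * [p_u*0.000000 + p_m*3.960000 + p_d*9.458527] = 4.379806
  V(2,+1) = exp(-r*dt) * [p_u*0.000000 + p_m*0.000000 + p_d*3.960000] = 0.729325
  V(2,+2) = exp(-r*dt) * [p_u*0.000000 + p_m*0.000000 + p_d*0.000000] = 0.000000
  V(1,-1) = exp(-r*dt) * [p_u*4.379806 + p_m*9.433933 + p_d*13.787959] = 9.475496
  V(1,+0) = exp(-r*dt) * [p_u*0.729325 + p_m*4.379806 + p_d*9.433933] = 4.763497
  V(1,+1) = exp(-r*dt) * [p_u*0.000000 + p_m*0.729325 + p_d*4.379806] = 1.292453
  V(0,+0) = exp(-r*dt) * [p_u*1.292453 + p_m*4.763497 + p_d*9.475496] = 5.110574

Answer: Price = V(0,0) = 5.1106


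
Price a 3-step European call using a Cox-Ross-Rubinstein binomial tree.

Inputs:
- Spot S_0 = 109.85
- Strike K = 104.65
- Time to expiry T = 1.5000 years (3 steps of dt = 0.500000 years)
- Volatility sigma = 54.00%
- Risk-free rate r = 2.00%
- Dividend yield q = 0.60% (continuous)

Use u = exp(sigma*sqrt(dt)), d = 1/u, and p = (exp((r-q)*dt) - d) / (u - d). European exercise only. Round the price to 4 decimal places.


Answer: Price = V(0,0) = 33.1462

Derivation:
dt = T/N = 0.500000
u = exp(sigma*sqrt(dt)) = 1.464974; d = 1/u = 0.682606
p = (exp((r-q)*dt) - d) / (u - d) = 0.414662
Discount per step: exp(-r*dt) = 0.990050
Stock lattice S(k, i) with i counting down-moves:
  k=0: S(0,0) = 109.8500
  k=1: S(1,0) = 160.9274; S(1,1) = 74.9843
  k=2: S(2,0) = 235.7545; S(2,1) = 109.8500; S(2,2) = 51.1847
  k=3: S(3,0) = 345.3743; S(3,1) = 160.9274; S(3,2) = 74.9843; S(3,3) = 34.9390
Terminal payoffs V(N, i) = max(S_T - K, 0):
  V(3,0) = 240.724310; V(3,1) = 56.277421; V(3,2) = 0.000000; V(3,3) = 0.000000
Backward induction: V(k, i) = exp(-r*dt) * [p * V(k+1, i) + (1-p) * V(k+1, i+1)].
  V(2,0) = exp(-r*dt) * [p*240.724310 + (1-p)*56.277421] = 131.439608
  V(2,1) = exp(-r*dt) * [p*56.277421 + (1-p)*0.000000] = 23.103928
  V(2,2) = exp(-r*dt) * [p*0.000000 + (1-p)*0.000000] = 0.000000
  V(1,0) = exp(-r*dt) * [p*131.439608 + (1-p)*23.103928] = 67.349777
  V(1,1) = exp(-r*dt) * [p*23.103928 + (1-p)*0.000000] = 9.485003
  V(0,0) = exp(-r*dt) * [p*67.349777 + (1-p)*9.485003] = 33.146220


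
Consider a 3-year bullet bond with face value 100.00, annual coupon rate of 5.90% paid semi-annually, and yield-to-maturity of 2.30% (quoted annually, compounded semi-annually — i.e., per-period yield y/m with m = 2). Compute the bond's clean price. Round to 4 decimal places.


Coupon per period c = face * coupon_rate / m = 2.950000
Periods per year m = 2; per-period yield y/m = 0.011500
Number of cashflows N = 6
Cashflows (t years, CF_t, discount factor 1/(1+y/m)^(m*t), PV):
  t = 0.5000: CF_t = 2.950000, DF = 0.988631, PV = 2.916461
  t = 1.0000: CF_t = 2.950000, DF = 0.977391, PV = 2.883303
  t = 1.5000: CF_t = 2.950000, DF = 0.966279, PV = 2.850522
  t = 2.0000: CF_t = 2.950000, DF = 0.955293, PV = 2.818113
  t = 2.5000: CF_t = 2.950000, DF = 0.944432, PV = 2.786074
  t = 3.0000: CF_t = 102.950000, DF = 0.933694, PV = 96.123822
Price P = sum_t PV_t = 110.378294

Answer: Price = 110.3783


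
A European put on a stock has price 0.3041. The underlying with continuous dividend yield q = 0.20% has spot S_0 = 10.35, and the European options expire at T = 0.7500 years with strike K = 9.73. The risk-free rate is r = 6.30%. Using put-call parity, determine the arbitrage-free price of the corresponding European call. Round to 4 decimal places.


Put-call parity: C - P = S_0 * exp(-qT) - K * exp(-rT).
S_0 * exp(-qT) = 10.3500 * 0.99850112 = 10.33448664
K * exp(-rT) = 9.7300 * 0.95384891 = 9.28094985
C = P + S*exp(-qT) - K*exp(-rT)
C = 0.3041 + 10.33448664 - 9.28094985 = 1.3576

Answer: Call price = 1.3576


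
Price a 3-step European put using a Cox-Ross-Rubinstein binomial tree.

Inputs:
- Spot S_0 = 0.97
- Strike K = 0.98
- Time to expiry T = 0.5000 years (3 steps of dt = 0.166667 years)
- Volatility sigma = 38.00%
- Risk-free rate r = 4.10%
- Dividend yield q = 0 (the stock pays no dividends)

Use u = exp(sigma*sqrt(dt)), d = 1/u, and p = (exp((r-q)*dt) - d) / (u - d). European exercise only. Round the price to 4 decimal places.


dt = T/N = 0.166667
u = exp(sigma*sqrt(dt)) = 1.167815; d = 1/u = 0.856300
p = (exp((r-q)*dt) - d) / (u - d) = 0.483305
Discount per step: exp(-r*dt) = 0.993190
Stock lattice S(k, i) with i counting down-moves:
  k=0: S(0,0) = 0.9700
  k=1: S(1,0) = 1.1328; S(1,1) = 0.8306
  k=2: S(2,0) = 1.3229; S(2,1) = 0.9700; S(2,2) = 0.7113
  k=3: S(3,0) = 1.5449; S(3,1) = 1.1328; S(3,2) = 0.8306; S(3,3) = 0.6090
Terminal payoffs V(N, i) = max(K - S_T, 0):
  V(3,0) = 0.000000; V(3,1) = 0.000000; V(3,2) = 0.149389; V(3,3) = 0.370954
Backward induction: V(k, i) = exp(-r*dt) * [p * V(k+1, i) + (1-p) * V(k+1, i+1)].
  V(2,0) = exp(-r*dt) * [p*0.000000 + (1-p)*0.000000] = 0.000000
  V(2,1) = exp(-r*dt) * [p*0.000000 + (1-p)*0.149389] = 0.076663
  V(2,2) = exp(-r*dt) * [p*0.149389 + (1-p)*0.370954] = 0.262074
  V(1,0) = exp(-r*dt) * [p*0.000000 + (1-p)*0.076663] = 0.039342
  V(1,1) = exp(-r*dt) * [p*0.076663 + (1-p)*0.262074] = 0.171289
  V(0,0) = exp(-r*dt) * [p*0.039342 + (1-p)*0.171289] = 0.106786

Answer: Price = V(0,0) = 0.1068


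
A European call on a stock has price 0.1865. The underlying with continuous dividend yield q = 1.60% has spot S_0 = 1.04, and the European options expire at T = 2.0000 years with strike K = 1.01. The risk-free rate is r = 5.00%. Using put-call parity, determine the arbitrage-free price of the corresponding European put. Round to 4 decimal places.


Put-call parity: C - P = S_0 * exp(-qT) - K * exp(-rT).
S_0 * exp(-qT) = 1.0400 * 0.96850658 = 1.00724685
K * exp(-rT) = 1.0100 * 0.90483742 = 0.91388579
P = C - S*exp(-qT) + K*exp(-rT)
P = 0.1865 - 1.00724685 + 0.91388579 = 0.0931

Answer: Put price = 0.0931


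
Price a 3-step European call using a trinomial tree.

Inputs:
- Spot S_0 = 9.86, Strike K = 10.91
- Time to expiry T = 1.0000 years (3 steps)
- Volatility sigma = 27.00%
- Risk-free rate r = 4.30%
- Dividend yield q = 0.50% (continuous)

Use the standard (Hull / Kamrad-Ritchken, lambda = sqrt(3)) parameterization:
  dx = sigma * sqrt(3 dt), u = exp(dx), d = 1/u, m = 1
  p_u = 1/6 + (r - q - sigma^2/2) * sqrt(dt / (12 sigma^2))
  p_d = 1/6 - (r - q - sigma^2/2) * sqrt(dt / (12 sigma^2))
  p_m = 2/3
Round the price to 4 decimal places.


dt = T/N = 0.333333; dx = sigma*sqrt(3*dt) = 0.270000
u = exp(dx) = 1.309964; d = 1/u = 0.763379
p_u = 0.167623, p_m = 0.666667, p_d = 0.165710
Discount per step: exp(-r*dt) = 0.985769
Stock lattice S(k, j) with j the centered position index:
  k=0: S(0,+0) = 9.8600
  k=1: S(1,-1) = 7.5269; S(1,+0) = 9.8600; S(1,+1) = 12.9162
  k=2: S(2,-2) = 5.7459; S(2,-1) = 7.5269; S(2,+0) = 9.8600; S(2,+1) = 12.9162; S(2,+2) = 16.9198
  k=3: S(3,-3) = 4.3863; S(3,-2) = 5.7459; S(3,-1) = 7.5269; S(3,+0) = 9.8600; S(3,+1) = 12.9162; S(3,+2) = 16.9198; S(3,+3) = 22.1644
Terminal payoffs V(N, j) = max(S_T - K, 0):
  V(3,-3) = 0.000000; V(3,-2) = 0.000000; V(3,-1) = 0.000000; V(3,+0) = 0.000000; V(3,+1) = 2.006249; V(3,+2) = 6.009828; V(3,+3) = 11.254373
Backward induction: V(k, j) = exp(-r*dt) * [p_u * V(k+1, j+1) + p_m * V(k+1, j) + p_d * V(k+1, j-1)]
  V(2,-2) = exp(-r*dt) * [p_u*0.000000 + p_m*0.000000 + p_d*0.000000] = 0.000000
  V(2,-1) = exp(-r*dt) * [p_u*0.000000 + p_m*0.000000 + p_d*0.000000] = 0.000000
  V(2,+0) = exp(-r*dt) * [p_u*2.006249 + p_m*0.000000 + p_d*0.000000] = 0.331509
  V(2,+1) = exp(-r*dt) * [p_u*6.009828 + p_m*2.006249 + p_d*0.000000] = 2.311517
  V(2,+2) = exp(-r*dt) * [p_u*11.254373 + p_m*6.009828 + p_d*2.006249] = 6.136908
  V(1,-1) = exp(-r*dt) * [p_u*0.331509 + p_m*0.000000 + p_d*0.000000] = 0.054778
  V(1,+0) = exp(-r*dt) * [p_u*2.311517 + p_m*0.331509 + p_d*0.000000] = 0.599811
  V(1,+1) = exp(-r*dt) * [p_u*6.136908 + p_m*2.311517 + p_d*0.331509] = 2.587284
  V(0,+0) = exp(-r*dt) * [p_u*2.587284 + p_m*0.599811 + p_d*0.054778] = 0.830649

Answer: Price = V(0,0) = 0.8306


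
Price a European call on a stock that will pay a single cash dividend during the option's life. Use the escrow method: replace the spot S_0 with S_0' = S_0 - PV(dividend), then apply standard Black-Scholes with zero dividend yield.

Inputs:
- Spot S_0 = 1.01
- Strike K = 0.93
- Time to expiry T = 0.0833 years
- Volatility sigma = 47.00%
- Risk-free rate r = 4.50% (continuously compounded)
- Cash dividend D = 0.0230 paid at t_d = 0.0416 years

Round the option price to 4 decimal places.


PV(D) = D * exp(-r * t_d) = 0.0230 * 0.99812975 = 0.02295698
S_0' = S_0 - PV(D) = 1.0100 - 0.02295698 = 0.98704302
d1 = (ln(S_0'/K) + (r + sigma^2/2)*T) / (sigma*sqrt(T)) = 0.53430097
d2 = d1 - sigma*sqrt(T) = 0.39865079
exp(-rT) = 0.99625852
N(d1) = 0.70343334; N(d2) = 0.65492473
C = S_0' * N(d1) - K * exp(-rT) * N(d2) = 0.98704302 * 0.70343334 - 0.9300 * 0.99625852 * 0.65492473 = 0.0875

Answer: Price = 0.0875


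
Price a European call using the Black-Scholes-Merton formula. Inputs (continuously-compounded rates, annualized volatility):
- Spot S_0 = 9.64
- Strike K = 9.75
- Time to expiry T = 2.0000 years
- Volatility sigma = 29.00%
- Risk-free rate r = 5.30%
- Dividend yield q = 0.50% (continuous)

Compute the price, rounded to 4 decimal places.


Answer: Price = 1.9062

Derivation:
d1 = (ln(S/K) + (r - q + 0.5*sigma^2) * T) / (sigma * sqrt(T)) = 0.41147232
d2 = d1 - sigma * sqrt(T) = 0.00135039
exp(-rT) = 0.89942465; exp(-qT) = 0.99004983
C = S_0 * exp(-qT) * N(d1) - K * exp(-rT) * N(d2)
N(d1) = 0.65963688; N(d2) = 0.50053873
C = 9.6400 * 0.99004983 * 0.65963688 - 9.7500 * 0.89942465 * 0.50053873 = 1.9062


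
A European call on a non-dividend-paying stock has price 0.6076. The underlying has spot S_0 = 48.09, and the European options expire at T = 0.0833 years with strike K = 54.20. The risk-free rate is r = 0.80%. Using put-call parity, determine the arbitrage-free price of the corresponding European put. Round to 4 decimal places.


Answer: Put price = 6.6815

Derivation:
Put-call parity: C - P = S_0 * exp(-qT) - K * exp(-rT).
S_0 * exp(-qT) = 48.0900 * 1.00000000 = 48.09000000
K * exp(-rT) = 54.2000 * 0.99933382 = 54.16389315
P = C - S*exp(-qT) + K*exp(-rT)
P = 0.6076 - 48.09000000 + 54.16389315 = 6.6815


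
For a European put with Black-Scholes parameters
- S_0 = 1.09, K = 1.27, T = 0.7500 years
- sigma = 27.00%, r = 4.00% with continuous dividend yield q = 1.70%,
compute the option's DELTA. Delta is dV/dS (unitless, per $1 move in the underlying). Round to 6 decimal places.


Answer: Delta = -0.669709

Derivation:
d1 = -0.4629566709; d2 = -0.6967835300
phi(d1) = 0.3584009408; exp(-qT) = 0.9873309369; exp(-rT) = 0.9704455335
N(-d1) = 0.6783022874
Delta = -exp(-qT) * N(-d1) = -0.9873309369 * 0.6783022874 = -0.669709


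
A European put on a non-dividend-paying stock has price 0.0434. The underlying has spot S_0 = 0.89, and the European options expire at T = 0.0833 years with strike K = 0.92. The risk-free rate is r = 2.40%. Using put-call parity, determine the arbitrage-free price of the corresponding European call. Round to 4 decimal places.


Put-call parity: C - P = S_0 * exp(-qT) - K * exp(-rT).
S_0 * exp(-qT) = 0.8900 * 1.00000000 = 0.89000000
K * exp(-rT) = 0.9200 * 0.99800280 = 0.91816257
C = P + S*exp(-qT) - K*exp(-rT)
C = 0.0434 + 0.89000000 - 0.91816257 = 0.0152

Answer: Call price = 0.0152


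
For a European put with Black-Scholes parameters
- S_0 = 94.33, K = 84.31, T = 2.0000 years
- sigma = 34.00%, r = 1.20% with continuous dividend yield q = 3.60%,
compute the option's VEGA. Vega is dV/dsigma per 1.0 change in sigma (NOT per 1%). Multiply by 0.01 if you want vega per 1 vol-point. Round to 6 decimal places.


Answer: Vega = 46.175248

Derivation:
d1 = 0.3741401613; d2 = -0.1066924499
phi(d1) = 0.3719748765; exp(-qT) = 0.9305308958; exp(-rT) = 0.9762857098
Vega = S * exp(-qT) * phi(d1) * sqrt(T) = 94.3300 * 0.9305308958 * 0.3719748765 * 1.4142135624 = 46.175248


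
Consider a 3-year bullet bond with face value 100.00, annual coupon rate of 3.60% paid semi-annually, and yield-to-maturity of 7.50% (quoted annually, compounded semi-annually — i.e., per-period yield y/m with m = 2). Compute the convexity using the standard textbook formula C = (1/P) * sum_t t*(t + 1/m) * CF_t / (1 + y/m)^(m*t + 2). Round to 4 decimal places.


Answer: Convexity = 9.1589

Derivation:
Coupon per period c = face * coupon_rate / m = 1.800000
Periods per year m = 2; per-period yield y/m = 0.037500
Number of cashflows N = 6
Cashflows (t years, CF_t, discount factor 1/(1+y/m)^(m*t), PV):
  t = 0.5000: CF_t = 1.800000, DF = 0.963855, PV = 1.734940
  t = 1.0000: CF_t = 1.800000, DF = 0.929017, PV = 1.672231
  t = 1.5000: CF_t = 1.800000, DF = 0.895438, PV = 1.611789
  t = 2.0000: CF_t = 1.800000, DF = 0.863073, PV = 1.553532
  t = 2.5000: CF_t = 1.800000, DF = 0.831878, PV = 1.497380
  t = 3.0000: CF_t = 101.800000, DF = 0.801810, PV = 81.624239
Price P = sum_t PV_t = 89.694110
Convexity numerator sum_t t*(t + 1/m) * CF_t / (1+y/m)^(m*t + 2):
  t = 0.5000: term = 0.805895
  t = 1.0000: term = 2.330297
  t = 1.5000: term = 4.492139
  t = 2.0000: term = 7.216288
  t = 2.5000: term = 10.433188
  t = 3.0000: term = 796.218445
Convexity = (1/P) * sum = 821.496252 / 89.694110 = 9.158865


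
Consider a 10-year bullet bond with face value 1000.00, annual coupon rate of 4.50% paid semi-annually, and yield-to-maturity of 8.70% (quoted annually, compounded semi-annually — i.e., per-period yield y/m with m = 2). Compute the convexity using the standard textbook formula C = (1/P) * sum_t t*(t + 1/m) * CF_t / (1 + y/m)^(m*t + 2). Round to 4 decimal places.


Coupon per period c = face * coupon_rate / m = 22.500000
Periods per year m = 2; per-period yield y/m = 0.043500
Number of cashflows N = 20
Cashflows (t years, CF_t, discount factor 1/(1+y/m)^(m*t), PV):
  t = 0.5000: CF_t = 22.500000, DF = 0.958313, PV = 21.562051
  t = 1.0000: CF_t = 22.500000, DF = 0.918365, PV = 20.663202
  t = 1.5000: CF_t = 22.500000, DF = 0.880081, PV = 19.801822
  t = 2.0000: CF_t = 22.500000, DF = 0.843393, PV = 18.976351
  t = 2.5000: CF_t = 22.500000, DF = 0.808235, PV = 18.185291
  t = 3.0000: CF_t = 22.500000, DF = 0.774543, PV = 17.427207
  t = 3.5000: CF_t = 22.500000, DF = 0.742254, PV = 16.700726
  t = 4.0000: CF_t = 22.500000, DF = 0.711312, PV = 16.004529
  t = 4.5000: CF_t = 22.500000, DF = 0.681660, PV = 15.337354
  t = 5.0000: CF_t = 22.500000, DF = 0.653244, PV = 14.697991
  t = 5.5000: CF_t = 22.500000, DF = 0.626013, PV = 14.085281
  t = 6.0000: CF_t = 22.500000, DF = 0.599916, PV = 13.498114
  t = 6.5000: CF_t = 22.500000, DF = 0.574908, PV = 12.935423
  t = 7.0000: CF_t = 22.500000, DF = 0.550942, PV = 12.396188
  t = 7.5000: CF_t = 22.500000, DF = 0.527975, PV = 11.879433
  t = 8.0000: CF_t = 22.500000, DF = 0.505965, PV = 11.384220
  t = 8.5000: CF_t = 22.500000, DF = 0.484873, PV = 10.909650
  t = 9.0000: CF_t = 22.500000, DF = 0.464661, PV = 10.454863
  t = 9.5000: CF_t = 22.500000, DF = 0.445290, PV = 10.019035
  t = 10.0000: CF_t = 1022.500000, DF = 0.426728, PV = 436.329171
Price P = sum_t PV_t = 723.247901
Convexity numerator sum_t t*(t + 1/m) * CF_t / (1+y/m)^(m*t + 2):
  t = 0.5000: term = 9.900911
  t = 1.0000: term = 28.464526
  t = 1.5000: term = 54.555873
  t = 2.0000: term = 87.136037
  t = 2.5000: term = 125.255443
  t = 3.0000: term = 168.047552
  t = 3.5000: term = 214.722954
  t = 4.0000: term = 264.563842
  t = 4.5000: term = 316.918834
  t = 5.0000: term = 371.198123
  t = 5.5000: term = 426.868948
  t = 6.0000: term = 483.451350
  t = 6.5000: term = 540.514207
  t = 7.0000: term = 597.671528
  t = 7.5000: term = 654.578989
  t = 8.0000: term = 710.930701
  t = 8.5000: term = 766.456195
  t = 9.0000: term = 820.917596
  t = 9.5000: term = 874.107008
  t = 10.0000: term = 42074.468733
Convexity = (1/P) * sum = 49590.729348 / 723.247901 = 68.566710

Answer: Convexity = 68.5667


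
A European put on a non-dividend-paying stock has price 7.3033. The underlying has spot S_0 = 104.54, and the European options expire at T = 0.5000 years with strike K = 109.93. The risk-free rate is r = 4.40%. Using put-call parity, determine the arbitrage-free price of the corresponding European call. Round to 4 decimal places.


Put-call parity: C - P = S_0 * exp(-qT) - K * exp(-rT).
S_0 * exp(-qT) = 104.5400 * 1.00000000 = 104.54000000
K * exp(-rT) = 109.9300 * 0.97824024 = 107.53794904
C = P + S*exp(-qT) - K*exp(-rT)
C = 7.3033 + 104.54000000 - 107.53794904 = 4.3054

Answer: Call price = 4.3054


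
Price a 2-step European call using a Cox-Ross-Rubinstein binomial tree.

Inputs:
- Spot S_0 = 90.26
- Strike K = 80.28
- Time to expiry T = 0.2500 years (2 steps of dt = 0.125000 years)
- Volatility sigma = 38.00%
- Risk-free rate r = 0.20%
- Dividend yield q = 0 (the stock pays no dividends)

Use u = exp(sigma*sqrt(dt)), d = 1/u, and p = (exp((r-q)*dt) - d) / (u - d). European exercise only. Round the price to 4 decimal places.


Answer: Price = V(0,0) = 13.2206

Derivation:
dt = T/N = 0.125000
u = exp(sigma*sqrt(dt)) = 1.143793; d = 1/u = 0.874284
p = (exp((r-q)*dt) - d) / (u - d) = 0.467391
Discount per step: exp(-r*dt) = 0.999750
Stock lattice S(k, i) with i counting down-moves:
  k=0: S(0,0) = 90.2600
  k=1: S(1,0) = 103.2388; S(1,1) = 78.9129
  k=2: S(2,0) = 118.0839; S(2,1) = 90.2600; S(2,2) = 68.9922
Terminal payoffs V(N, i) = max(S_T - K, 0):
  V(2,0) = 37.803851; V(2,1) = 9.980000; V(2,2) = 0.000000
Backward induction: V(k, i) = exp(-r*dt) * [p * V(k+1, i) + (1-p) * V(k+1, i+1)].
  V(1,0) = exp(-r*dt) * [p*37.803851 + (1-p)*9.980000] = 22.978860
  V(1,1) = exp(-r*dt) * [p*9.980000 + (1-p)*0.000000] = 4.663392
  V(0,0) = exp(-r*dt) * [p*22.978860 + (1-p)*4.663392] = 13.220564


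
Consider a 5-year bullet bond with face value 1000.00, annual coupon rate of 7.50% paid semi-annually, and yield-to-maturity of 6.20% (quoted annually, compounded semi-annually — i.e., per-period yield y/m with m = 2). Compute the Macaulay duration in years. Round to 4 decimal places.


Coupon per period c = face * coupon_rate / m = 37.500000
Periods per year m = 2; per-period yield y/m = 0.031000
Number of cashflows N = 10
Cashflows (t years, CF_t, discount factor 1/(1+y/m)^(m*t), PV):
  t = 0.5000: CF_t = 37.500000, DF = 0.969932, PV = 36.372454
  t = 1.0000: CF_t = 37.500000, DF = 0.940768, PV = 35.278811
  t = 1.5000: CF_t = 37.500000, DF = 0.912481, PV = 34.218051
  t = 2.0000: CF_t = 37.500000, DF = 0.885045, PV = 33.189186
  t = 2.5000: CF_t = 37.500000, DF = 0.858434, PV = 32.191257
  t = 3.0000: CF_t = 37.500000, DF = 0.832622, PV = 31.223334
  t = 3.5000: CF_t = 37.500000, DF = 0.807587, PV = 30.284514
  t = 4.0000: CF_t = 37.500000, DF = 0.783305, PV = 29.373923
  t = 4.5000: CF_t = 37.500000, DF = 0.759752, PV = 28.490711
  t = 5.0000: CF_t = 1037.500000, DF = 0.736908, PV = 764.542184
Price P = sum_t PV_t = 1055.164425
Macaulay numerator sum_t t * PV_t:
  t * PV_t at t = 0.5000: 18.186227
  t * PV_t at t = 1.0000: 35.278811
  t * PV_t at t = 1.5000: 51.327077
  t * PV_t at t = 2.0000: 66.378373
  t * PV_t at t = 2.5000: 80.478144
  t * PV_t at t = 3.0000: 93.670002
  t * PV_t at t = 3.5000: 105.995800
  t * PV_t at t = 4.0000: 117.495690
  t * PV_t at t = 4.5000: 128.208197
  t * PV_t at t = 5.0000: 3822.710918
Macaulay duration D = (sum_t t * PV_t) / P = 4519.729238 / 1055.164425 = 4.283436

Answer: Macaulay duration = 4.2834 years


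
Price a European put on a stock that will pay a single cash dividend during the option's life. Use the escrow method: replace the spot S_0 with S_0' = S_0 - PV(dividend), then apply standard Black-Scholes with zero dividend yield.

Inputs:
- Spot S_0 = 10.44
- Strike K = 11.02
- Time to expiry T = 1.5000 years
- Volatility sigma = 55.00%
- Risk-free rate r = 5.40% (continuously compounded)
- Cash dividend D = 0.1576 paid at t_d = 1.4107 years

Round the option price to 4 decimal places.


PV(D) = D * exp(-r * t_d) = 0.1576 * 0.92665143 = 0.14604027
S_0' = S_0 - PV(D) = 10.4400 - 0.14604027 = 10.29395973
d1 = (ln(S_0'/K) + (r + sigma^2/2)*T) / (sigma*sqrt(T)) = 0.35587447
d2 = d1 - sigma*sqrt(T) = -0.31773521
exp(-rT) = 0.92219369
N(-d1) = 0.36096729; N(-d2) = 0.62465710
P = K * exp(-rT) * N(-d2) - S_0' * N(-d1) = 11.0200 * 0.92219369 * 0.62465710 - 10.29395973 * 0.36096729 = 2.6323

Answer: Price = 2.6323


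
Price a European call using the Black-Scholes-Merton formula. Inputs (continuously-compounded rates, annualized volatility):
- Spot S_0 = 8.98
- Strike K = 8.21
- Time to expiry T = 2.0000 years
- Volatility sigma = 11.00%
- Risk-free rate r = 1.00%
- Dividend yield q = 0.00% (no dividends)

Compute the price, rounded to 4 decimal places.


d1 = (ln(S/K) + (r - q + 0.5*sigma^2) * T) / (sigma * sqrt(T)) = 0.78261909
d2 = d1 - sigma * sqrt(T) = 0.62705560
exp(-rT) = 0.98019867; exp(-qT) = 1.00000000
C = S_0 * exp(-qT) * N(d1) - K * exp(-rT) * N(d2)
N(d1) = 0.78307459; N(d2) = 0.73468861
C = 8.9800 * 1.00000000 * 0.78307459 - 8.2100 * 0.98019867 * 0.73468861 = 1.1197

Answer: Price = 1.1197


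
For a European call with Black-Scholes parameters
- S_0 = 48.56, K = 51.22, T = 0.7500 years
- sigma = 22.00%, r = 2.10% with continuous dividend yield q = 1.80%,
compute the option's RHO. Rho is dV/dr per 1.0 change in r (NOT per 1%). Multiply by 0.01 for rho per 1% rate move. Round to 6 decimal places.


Answer: Rho = 13.543975

Derivation:
d1 = -0.1728373297; d2 = -0.3633629186
phi(d1) = 0.3930278107; exp(-qT) = 0.9865907163; exp(-rT) = 0.9843733826
N(d2) = 0.3581668991
Rho = K*T*exp(-rT)*N(d2) = 51.2200 * 0.7500 * 0.9843733826 * 0.3581668991 = 13.543975


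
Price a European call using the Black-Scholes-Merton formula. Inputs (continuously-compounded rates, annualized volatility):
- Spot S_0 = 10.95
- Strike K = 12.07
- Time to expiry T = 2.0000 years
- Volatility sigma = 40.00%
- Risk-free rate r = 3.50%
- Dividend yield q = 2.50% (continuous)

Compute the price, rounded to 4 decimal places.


d1 = (ln(S/K) + (r - q + 0.5*sigma^2) * T) / (sigma * sqrt(T)) = 0.14604658
d2 = d1 - sigma * sqrt(T) = -0.41963885
exp(-rT) = 0.93239382; exp(-qT) = 0.95122942
C = S_0 * exp(-qT) * N(d1) - K * exp(-rT) * N(d2)
N(d1) = 0.55805769; N(d2) = 0.33737465
C = 10.9500 * 0.95122942 * 0.55805769 - 12.0700 * 0.93239382 * 0.33737465 = 2.0159

Answer: Price = 2.0159


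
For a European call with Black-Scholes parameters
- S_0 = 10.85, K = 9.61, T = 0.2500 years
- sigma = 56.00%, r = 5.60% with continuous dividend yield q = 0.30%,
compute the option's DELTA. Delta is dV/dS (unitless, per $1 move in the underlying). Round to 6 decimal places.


d1 = 0.6207530607; d2 = 0.3407530607
phi(d1) = 0.3290302081; exp(-qT) = 0.9992502812; exp(-rT) = 0.9860975443
N(d1) = 0.7326189442
Delta = exp(-qT) * N(d1) = 0.9992502812 * 0.7326189442 = 0.732070

Answer: Delta = 0.732070


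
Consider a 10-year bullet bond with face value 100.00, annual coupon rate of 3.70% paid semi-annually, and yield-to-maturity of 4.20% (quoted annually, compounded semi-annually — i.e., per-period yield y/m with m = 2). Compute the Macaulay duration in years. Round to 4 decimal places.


Answer: Macaulay duration = 8.4093 years

Derivation:
Coupon per period c = face * coupon_rate / m = 1.850000
Periods per year m = 2; per-period yield y/m = 0.021000
Number of cashflows N = 20
Cashflows (t years, CF_t, discount factor 1/(1+y/m)^(m*t), PV):
  t = 0.5000: CF_t = 1.850000, DF = 0.979432, PV = 1.811949
  t = 1.0000: CF_t = 1.850000, DF = 0.959287, PV = 1.774681
  t = 1.5000: CF_t = 1.850000, DF = 0.939556, PV = 1.738179
  t = 2.0000: CF_t = 1.850000, DF = 0.920231, PV = 1.702428
  t = 2.5000: CF_t = 1.850000, DF = 0.901304, PV = 1.667412
  t = 3.0000: CF_t = 1.850000, DF = 0.882766, PV = 1.633117
  t = 3.5000: CF_t = 1.850000, DF = 0.864609, PV = 1.599527
  t = 4.0000: CF_t = 1.850000, DF = 0.846826, PV = 1.566628
  t = 4.5000: CF_t = 1.850000, DF = 0.829408, PV = 1.534405
  t = 5.0000: CF_t = 1.850000, DF = 0.812349, PV = 1.502845
  t = 5.5000: CF_t = 1.850000, DF = 0.795640, PV = 1.471935
  t = 6.0000: CF_t = 1.850000, DF = 0.779276, PV = 1.441660
  t = 6.5000: CF_t = 1.850000, DF = 0.763247, PV = 1.412008
  t = 7.0000: CF_t = 1.850000, DF = 0.747549, PV = 1.382965
  t = 7.5000: CF_t = 1.850000, DF = 0.732173, PV = 1.354521
  t = 8.0000: CF_t = 1.850000, DF = 0.717114, PV = 1.326661
  t = 8.5000: CF_t = 1.850000, DF = 0.702364, PV = 1.299374
  t = 9.0000: CF_t = 1.850000, DF = 0.687918, PV = 1.272648
  t = 9.5000: CF_t = 1.850000, DF = 0.673769, PV = 1.246472
  t = 10.0000: CF_t = 101.850000, DF = 0.659911, PV = 67.211903
Price P = sum_t PV_t = 95.951318
Macaulay numerator sum_t t * PV_t:
  t * PV_t at t = 0.5000: 0.905975
  t * PV_t at t = 1.0000: 1.774681
  t * PV_t at t = 1.5000: 2.607269
  t * PV_t at t = 2.0000: 3.404856
  t * PV_t at t = 2.5000: 4.168531
  t * PV_t at t = 3.0000: 4.899351
  t * PV_t at t = 3.5000: 5.598344
  t * PV_t at t = 4.0000: 6.266511
  t * PV_t at t = 4.5000: 6.904823
  t * PV_t at t = 5.0000: 7.514227
  t * PV_t at t = 5.5000: 8.095641
  t * PV_t at t = 6.0000: 8.649959
  t * PV_t at t = 6.5000: 9.178050
  t * PV_t at t = 7.0000: 9.680758
  t * PV_t at t = 7.5000: 10.158904
  t * PV_t at t = 8.0000: 10.613285
  t * PV_t at t = 8.5000: 11.044677
  t * PV_t at t = 9.0000: 11.453834
  t * PV_t at t = 9.5000: 11.841487
  t * PV_t at t = 10.0000: 672.119029
Macaulay duration D = (sum_t t * PV_t) / P = 806.880193 / 95.951318 = 8.409266


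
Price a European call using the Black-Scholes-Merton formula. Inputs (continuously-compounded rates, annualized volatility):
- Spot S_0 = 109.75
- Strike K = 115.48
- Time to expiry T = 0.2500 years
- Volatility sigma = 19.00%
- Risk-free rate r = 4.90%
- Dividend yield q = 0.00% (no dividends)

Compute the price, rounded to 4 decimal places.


Answer: Price = 2.4235

Derivation:
d1 = (ln(S/K) + (r - q + 0.5*sigma^2) * T) / (sigma * sqrt(T)) = -0.35926108
d2 = d1 - sigma * sqrt(T) = -0.45426108
exp(-rT) = 0.98782473; exp(-qT) = 1.00000000
C = S_0 * exp(-qT) * N(d1) - K * exp(-rT) * N(d2)
N(d1) = 0.35969989; N(d2) = 0.32482046
C = 109.7500 * 1.00000000 * 0.35969989 - 115.4800 * 0.98782473 * 0.32482046 = 2.4235


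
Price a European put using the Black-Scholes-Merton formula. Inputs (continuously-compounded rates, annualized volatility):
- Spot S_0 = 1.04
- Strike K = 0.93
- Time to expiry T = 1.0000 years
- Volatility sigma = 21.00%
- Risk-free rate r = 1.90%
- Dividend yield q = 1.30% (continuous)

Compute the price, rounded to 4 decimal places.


Answer: Price = 0.0364

Derivation:
d1 = (ln(S/K) + (r - q + 0.5*sigma^2) * T) / (sigma * sqrt(T)) = 0.66591146
d2 = d1 - sigma * sqrt(T) = 0.45591146
exp(-rT) = 0.98117936; exp(-qT) = 0.98708414
P = K * exp(-rT) * N(-d2) - S_0 * exp(-qT) * N(-d1)
N(-d1) = 0.25273385; N(-d2) = 0.32422683
P = 0.9300 * 0.98117936 * 0.32422683 - 1.0400 * 0.98708414 * 0.25273385 = 0.0364


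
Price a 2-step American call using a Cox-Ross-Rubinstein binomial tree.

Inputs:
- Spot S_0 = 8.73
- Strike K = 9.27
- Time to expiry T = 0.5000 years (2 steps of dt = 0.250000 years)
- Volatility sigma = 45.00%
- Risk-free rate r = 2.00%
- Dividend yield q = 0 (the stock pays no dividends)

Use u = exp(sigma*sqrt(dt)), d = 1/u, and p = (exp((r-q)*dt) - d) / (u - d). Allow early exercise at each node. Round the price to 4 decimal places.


Answer: Price = V(0,0) = 0.9064

Derivation:
dt = T/N = 0.250000
u = exp(sigma*sqrt(dt)) = 1.252323; d = 1/u = 0.798516
p = (exp((r-q)*dt) - d) / (u - d) = 0.455032
Discount per step: exp(-r*dt) = 0.995012
Stock lattice S(k, i) with i counting down-moves:
  k=0: S(0,0) = 8.7300
  k=1: S(1,0) = 10.9328; S(1,1) = 6.9710
  k=2: S(2,0) = 13.6914; S(2,1) = 8.7300; S(2,2) = 5.5665
Terminal payoffs V(N, i) = max(S_T - K, 0):
  V(2,0) = 4.421365; V(2,1) = 0.000000; V(2,2) = 0.000000
Backward induction: V(k, i) = exp(-r*dt) * [p * V(k+1, i) + (1-p) * V(k+1, i+1)]; then take max(V_cont, immediate exercise) for American.
  V(1,0) = exp(-r*dt) * [p*4.421365 + (1-p)*0.000000] = 2.001827; exercise = 1.662777; V(1,0) = max -> 2.001827
  V(1,1) = exp(-r*dt) * [p*0.000000 + (1-p)*0.000000] = 0.000000; exercise = 0.000000; V(1,1) = max -> 0.000000
  V(0,0) = exp(-r*dt) * [p*2.001827 + (1-p)*0.000000] = 0.906351; exercise = 0.000000; V(0,0) = max -> 0.906351


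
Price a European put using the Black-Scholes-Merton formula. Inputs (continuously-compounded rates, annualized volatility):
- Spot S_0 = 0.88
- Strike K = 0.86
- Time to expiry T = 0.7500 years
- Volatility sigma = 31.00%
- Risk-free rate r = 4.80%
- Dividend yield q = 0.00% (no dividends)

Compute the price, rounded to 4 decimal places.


d1 = (ln(S/K) + (r - q + 0.5*sigma^2) * T) / (sigma * sqrt(T)) = 0.35396048
d2 = d1 - sigma * sqrt(T) = 0.08549261
exp(-rT) = 0.96464029; exp(-qT) = 1.00000000
P = K * exp(-rT) * N(-d2) - S_0 * exp(-qT) * N(-d1)
N(-d1) = 0.36168425; N(-d2) = 0.46593489
P = 0.8600 * 0.96464029 * 0.46593489 - 0.8800 * 1.00000000 * 0.36168425 = 0.0683

Answer: Price = 0.0683


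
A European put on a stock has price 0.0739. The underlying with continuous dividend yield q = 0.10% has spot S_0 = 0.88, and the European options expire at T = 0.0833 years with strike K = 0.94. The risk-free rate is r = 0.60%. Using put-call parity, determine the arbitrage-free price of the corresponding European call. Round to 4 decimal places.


Answer: Call price = 0.0143

Derivation:
Put-call parity: C - P = S_0 * exp(-qT) - K * exp(-rT).
S_0 * exp(-qT) = 0.8800 * 0.99991670 = 0.87992670
K * exp(-rT) = 0.9400 * 0.99950032 = 0.93953031
C = P + S*exp(-qT) - K*exp(-rT)
C = 0.0739 + 0.87992670 - 0.93953031 = 0.0143


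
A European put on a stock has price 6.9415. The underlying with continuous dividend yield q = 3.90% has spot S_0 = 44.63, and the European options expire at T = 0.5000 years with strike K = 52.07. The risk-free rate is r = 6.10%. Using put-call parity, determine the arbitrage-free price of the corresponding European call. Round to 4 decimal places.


Put-call parity: C - P = S_0 * exp(-qT) - K * exp(-rT).
S_0 * exp(-qT) = 44.6300 * 0.98068890 = 43.76814539
K * exp(-rT) = 52.0700 * 0.96996043 = 50.50583970
C = P + S*exp(-qT) - K*exp(-rT)
C = 6.9415 + 43.76814539 - 50.50583970 = 0.2038

Answer: Call price = 0.2038


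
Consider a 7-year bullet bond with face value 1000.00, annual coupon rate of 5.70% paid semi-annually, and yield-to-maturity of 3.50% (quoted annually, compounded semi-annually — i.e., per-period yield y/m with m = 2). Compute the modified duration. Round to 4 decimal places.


Coupon per period c = face * coupon_rate / m = 28.500000
Periods per year m = 2; per-period yield y/m = 0.017500
Number of cashflows N = 14
Cashflows (t years, CF_t, discount factor 1/(1+y/m)^(m*t), PV):
  t = 0.5000: CF_t = 28.500000, DF = 0.982801, PV = 28.009828
  t = 1.0000: CF_t = 28.500000, DF = 0.965898, PV = 27.528086
  t = 1.5000: CF_t = 28.500000, DF = 0.949285, PV = 27.054630
  t = 2.0000: CF_t = 28.500000, DF = 0.932959, PV = 26.589317
  t = 2.5000: CF_t = 28.500000, DF = 0.916913, PV = 26.132007
  t = 3.0000: CF_t = 28.500000, DF = 0.901143, PV = 25.682562
  t = 3.5000: CF_t = 28.500000, DF = 0.885644, PV = 25.240848
  t = 4.0000: CF_t = 28.500000, DF = 0.870412, PV = 24.806730
  t = 4.5000: CF_t = 28.500000, DF = 0.855441, PV = 24.380078
  t = 5.0000: CF_t = 28.500000, DF = 0.840729, PV = 23.960765
  t = 5.5000: CF_t = 28.500000, DF = 0.826269, PV = 23.548663
  t = 6.0000: CF_t = 28.500000, DF = 0.812058, PV = 23.143650
  t = 6.5000: CF_t = 28.500000, DF = 0.798091, PV = 22.745602
  t = 7.0000: CF_t = 1028.500000, DF = 0.784365, PV = 806.719297
Price P = sum_t PV_t = 1135.542065
First compute Macaulay numerator sum_t t * PV_t:
  t * PV_t at t = 0.5000: 14.004914
  t * PV_t at t = 1.0000: 27.528086
  t * PV_t at t = 1.5000: 40.581946
  t * PV_t at t = 2.0000: 53.178635
  t * PV_t at t = 2.5000: 65.330018
  t * PV_t at t = 3.0000: 77.047687
  t * PV_t at t = 3.5000: 88.342967
  t * PV_t at t = 4.0000: 99.226919
  t * PV_t at t = 4.5000: 109.710353
  t * PV_t at t = 5.0000: 119.803825
  t * PV_t at t = 5.5000: 129.517649
  t * PV_t at t = 6.0000: 138.861898
  t * PV_t at t = 6.5000: 147.846410
  t * PV_t at t = 7.0000: 5647.035078
Macaulay duration D = 6758.016386 / 1135.542065 = 5.951357
Modified duration = D / (1 + y/m) = 5.951357 / (1 + 0.017500) = 5.849000

Answer: Modified duration = 5.8490


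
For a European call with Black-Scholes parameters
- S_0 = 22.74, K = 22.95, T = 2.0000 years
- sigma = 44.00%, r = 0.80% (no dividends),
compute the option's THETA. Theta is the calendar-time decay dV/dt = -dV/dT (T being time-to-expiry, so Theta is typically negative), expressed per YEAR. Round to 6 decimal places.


d1 = 0.3220671338; d2 = -0.3001868336
phi(d1) = 0.3787790776; exp(-qT) = 1.0000000000; exp(-rT) = 0.9841273201
Theta = -S*exp(-qT)*phi(d1)*sigma/(2*sqrt(T)) - r*K*exp(-rT)*N(d2) + q*S*exp(-qT)*N(d1)
N(d1) = 0.6262990819; N(d2) = 0.3820173237; sqrt(T) = 1.4142135624
Term 1 = -22.7400 * 1.0000000000 * 0.3787790776 * 0.4400 / (2 * 1.4142135624) = -1.3399362160
Term 2 = -0.0080 * 22.9500 * 0.9841273201 * 0.3820173237 = -0.0690250966
Term 3 = 0 (no dividend yield, q = 0)
Theta = -1.3399362160 + (-0.0690250966) + (0.0000000000) = -1.408961

Answer: Theta = -1.408961


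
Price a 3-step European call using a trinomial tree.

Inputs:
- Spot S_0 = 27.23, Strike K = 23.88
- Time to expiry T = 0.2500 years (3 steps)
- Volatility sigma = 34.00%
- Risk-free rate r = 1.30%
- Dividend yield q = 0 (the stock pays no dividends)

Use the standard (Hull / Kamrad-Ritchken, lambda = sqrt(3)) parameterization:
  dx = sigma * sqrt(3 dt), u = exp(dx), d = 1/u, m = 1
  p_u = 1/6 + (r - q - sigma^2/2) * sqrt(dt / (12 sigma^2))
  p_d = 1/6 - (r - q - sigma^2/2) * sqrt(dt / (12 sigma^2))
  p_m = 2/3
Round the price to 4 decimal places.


Answer: Price = V(0,0) = 3.9795

Derivation:
dt = T/N = 0.083333; dx = sigma*sqrt(3*dt) = 0.170000
u = exp(dx) = 1.185305; d = 1/u = 0.843665
p_u = 0.155686, p_m = 0.666667, p_d = 0.177647
Discount per step: exp(-r*dt) = 0.998917
Stock lattice S(k, j) with j the centered position index:
  k=0: S(0,+0) = 27.2300
  k=1: S(1,-1) = 22.9730; S(1,+0) = 27.2300; S(1,+1) = 32.2759
  k=2: S(2,-2) = 19.3815; S(2,-1) = 22.9730; S(2,+0) = 27.2300; S(2,+1) = 32.2759; S(2,+2) = 38.2567
  k=3: S(3,-3) = 16.3515; S(3,-2) = 19.3815; S(3,-1) = 22.9730; S(3,+0) = 27.2300; S(3,+1) = 32.2759; S(3,+2) = 38.2567; S(3,+3) = 45.3459
Terminal payoffs V(N, j) = max(S_T - K, 0):
  V(3,-3) = 0.000000; V(3,-2) = 0.000000; V(3,-1) = 0.000000; V(3,+0) = 3.350000; V(3,+1) = 8.395851; V(3,+2) = 14.376723; V(3,+3) = 21.465879
Backward induction: V(k, j) = exp(-r*dt) * [p_u * V(k+1, j+1) + p_m * V(k+1, j) + p_d * V(k+1, j-1)]
  V(2,-2) = exp(-r*dt) * [p_u*0.000000 + p_m*0.000000 + p_d*0.000000] = 0.000000
  V(2,-1) = exp(-r*dt) * [p_u*3.350000 + p_m*0.000000 + p_d*0.000000] = 0.520984
  V(2,+0) = exp(-r*dt) * [p_u*8.395851 + p_m*3.350000 + p_d*0.000000] = 3.536619
  V(2,+1) = exp(-r*dt) * [p_u*14.376723 + p_m*8.395851 + p_d*3.350000] = 8.421482
  V(2,+2) = exp(-r*dt) * [p_u*21.465879 + p_m*14.376723 + p_d*8.395851] = 14.402312
  V(1,-1) = exp(-r*dt) * [p_u*3.536619 + p_m*0.520984 + p_d*0.000000] = 0.896954
  V(1,+0) = exp(-r*dt) * [p_u*8.421482 + p_m*3.536619 + p_d*0.520984] = 3.757334
  V(1,+1) = exp(-r*dt) * [p_u*14.402312 + p_m*8.421482 + p_d*3.536619] = 8.475647
  V(0,+0) = exp(-r*dt) * [p_u*8.475647 + p_m*3.757334 + p_d*0.896954] = 3.979459
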